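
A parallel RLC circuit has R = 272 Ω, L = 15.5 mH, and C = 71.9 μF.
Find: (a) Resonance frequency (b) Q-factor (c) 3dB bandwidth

Step 1 — Resonance: ω₀ = 1/√(LC) = 1/√(0.0155·7.19e-05) = 947.3 rad/s.
Step 2 — f₀ = ω₀/(2π) = 150.8 Hz.
Step 3 — Parallel Q: Q = R/(ω₀L) = 272/(947.3·0.0155) = 18.53.
Step 4 — Bandwidth: Δω = ω₀/Q = 51.13 rad/s; BW = Δω/(2π) = 8.138 Hz.

(a) f₀ = 150.8 Hz  (b) Q = 18.53  (c) BW = 8.138 Hz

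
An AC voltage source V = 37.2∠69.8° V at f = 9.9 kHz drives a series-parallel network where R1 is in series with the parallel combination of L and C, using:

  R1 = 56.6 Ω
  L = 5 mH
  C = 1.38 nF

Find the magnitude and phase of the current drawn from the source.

Step 1 — Angular frequency: ω = 2π·f = 2π·9900 = 6.22e+04 rad/s.
Step 2 — Component impedances:
  R1: Z = R = 56.6 Ω
  L: Z = jωL = j·6.22e+04·0.005 = 0 + j311 Ω
  C: Z = 1/(jωC) = -j/(ω·C) = 0 - j1.165e+04 Ω
Step 3 — Parallel branch: L || C = 1/(1/L + 1/C) = 0 + j319.5 Ω.
Step 4 — Series with R1: Z_total = R1 + (L || C) = 56.6 + j319.5 Ω = 324.5∠80.0° Ω.
Step 5 — Source phasor: V = 37.2∠69.8° V = 12.85 + j34.91 V.
Step 6 — Ohm's law: I = V / Z_total = (12.85 + j34.91) / (56.6 + j319.5) = 0.1128 - j0.02021 A.
Step 7 — Convert to polar: |I| = 0.1146 A, ∠I = -10.2°.

I = 0.1146∠-10.2° A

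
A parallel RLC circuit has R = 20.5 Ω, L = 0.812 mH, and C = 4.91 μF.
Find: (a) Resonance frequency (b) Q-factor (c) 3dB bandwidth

Step 1 — Resonance: ω₀ = 1/√(LC) = 1/√(0.000812·4.91e-06) = 1.584e+04 rad/s.
Step 2 — f₀ = ω₀/(2π) = 2521 Hz.
Step 3 — Parallel Q: Q = R/(ω₀L) = 20.5/(1.584e+04·0.000812) = 1.594.
Step 4 — Bandwidth: Δω = ω₀/Q = 9935 rad/s; BW = Δω/(2π) = 1581 Hz.

(a) f₀ = 2521 Hz  (b) Q = 1.594  (c) BW = 1581 Hz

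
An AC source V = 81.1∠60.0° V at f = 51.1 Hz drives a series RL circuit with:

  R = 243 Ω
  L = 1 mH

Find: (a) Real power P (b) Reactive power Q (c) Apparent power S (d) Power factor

Step 1 — Angular frequency: ω = 2π·f = 2π·51.1 = 321.1 rad/s.
Step 2 — Component impedances:
  R: Z = R = 243 Ω
  L: Z = jωL = j·321.1·0.001 = 0 + j0.3211 Ω
Step 3 — Series combination: Z_total = R + L = 243 + j0.3211 Ω = 243∠0.1° Ω.
Step 4 — Source phasor: V = 81.1∠60.0° V = 40.55 + j70.23 V.
Step 5 — Current: I = V / Z = 0.1673 + j0.2888 A = 0.3337∠59.9° A.
Step 6 — Complex power: S = V·I* = 27.07 + j0.03576 VA.
Step 7 — Real power: P = Re(S) = 27.07 W.
Step 8 — Reactive power: Q = Im(S) = 0.03576 VAR.
Step 9 — Apparent power: |S| = 27.07 VA.
Step 10 — Power factor: PF = P/|S| = 1 (lagging).

(a) P = 27.07 W  (b) Q = 0.03576 VAR  (c) S = 27.07 VA  (d) PF = 1 (lagging)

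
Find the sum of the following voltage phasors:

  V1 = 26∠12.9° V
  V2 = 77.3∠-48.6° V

Step 1 — Convert each phasor to rectangular form:
  V1 = 26·(cos(12.9°) + j·sin(12.9°)) = 25.34 + j5.805 V
  V2 = 77.3·(cos(-48.6°) + j·sin(-48.6°)) = 51.12 - j57.98 V
Step 2 — Sum components: V_total = 76.46 - j52.18 V.
Step 3 — Convert to polar: |V_total| = 92.57 V, ∠V_total = -34.3°.

V_total = 92.57∠-34.3° V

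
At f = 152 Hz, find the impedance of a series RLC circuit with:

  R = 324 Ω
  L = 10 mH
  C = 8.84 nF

Step 1 — Angular frequency: ω = 2π·f = 2π·152 = 955 rad/s.
Step 2 — Component impedances:
  R: Z = R = 324 Ω
  L: Z = jωL = j·955·0.01 = 0 + j9.55 Ω
  C: Z = 1/(jωC) = -j/(ω·C) = 0 - j1.184e+05 Ω
Step 3 — Series combination: Z_total = R + L + C = 324 - j1.184e+05 Ω = 1.184e+05∠-89.8° Ω.

Z = 324 - j1.184e+05 Ω = 1.184e+05∠-89.8° Ω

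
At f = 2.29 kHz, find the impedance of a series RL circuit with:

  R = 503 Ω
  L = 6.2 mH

Step 1 — Angular frequency: ω = 2π·f = 2π·2290 = 1.439e+04 rad/s.
Step 2 — Component impedances:
  R: Z = R = 503 Ω
  L: Z = jωL = j·1.439e+04·0.0062 = 0 + j89.21 Ω
Step 3 — Series combination: Z_total = R + L = 503 + j89.21 Ω = 510.8∠10.1° Ω.

Z = 503 + j89.21 Ω = 510.8∠10.1° Ω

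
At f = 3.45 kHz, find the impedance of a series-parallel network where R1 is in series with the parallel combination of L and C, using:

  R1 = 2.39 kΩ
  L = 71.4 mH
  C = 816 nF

Step 1 — Angular frequency: ω = 2π·f = 2π·3450 = 2.168e+04 rad/s.
Step 2 — Component impedances:
  R1: Z = R = 2390 Ω
  L: Z = jωL = j·2.168e+04·0.0714 = 0 + j1548 Ω
  C: Z = 1/(jωC) = -j/(ω·C) = 0 - j56.53 Ω
Step 3 — Parallel branch: L || C = 1/(1/L + 1/C) = 0 - j58.68 Ω.
Step 4 — Series with R1: Z_total = R1 + (L || C) = 2390 - j58.68 Ω = 2391∠-1.4° Ω.

Z = 2390 - j58.68 Ω = 2391∠-1.4° Ω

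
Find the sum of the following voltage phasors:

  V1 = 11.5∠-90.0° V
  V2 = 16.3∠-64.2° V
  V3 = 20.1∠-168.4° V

Step 1 — Convert each phasor to rectangular form:
  V1 = 11.5·(cos(-90.0°) + j·sin(-90.0°)) = 0 - j11.5 V
  V2 = 16.3·(cos(-64.2°) + j·sin(-64.2°)) = 7.094 - j14.68 V
  V3 = 20.1·(cos(-168.4°) + j·sin(-168.4°)) = -19.69 - j4.042 V
Step 2 — Sum components: V_total = -12.6 - j30.22 V.
Step 3 — Convert to polar: |V_total| = 32.74 V, ∠V_total = -112.6°.

V_total = 32.74∠-112.6° V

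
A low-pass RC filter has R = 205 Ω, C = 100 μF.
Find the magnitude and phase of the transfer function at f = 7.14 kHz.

Step 1 — Angular frequency: ω = 2π·7140 = 4.486e+04 rad/s.
Step 2 — Transfer function: H(jω) = 1/(1 + jωRC).
Step 3 — Denominator: 1 + jωRC = 1 + j·4.486e+04·205·0.0001 = 1 + j919.7.
Step 4 — H = 1.182e-06 - j0.001087.
Step 5 — Magnitude: |H| = 0.001087 (-59.3 dB); phase: φ = -89.9°.

|H| = 0.001087 (-59.3 dB), φ = -89.9°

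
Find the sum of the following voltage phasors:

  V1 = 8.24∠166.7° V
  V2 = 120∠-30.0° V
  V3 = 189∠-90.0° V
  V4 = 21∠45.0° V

Step 1 — Convert each phasor to rectangular form:
  V1 = 8.24·(cos(166.7°) + j·sin(166.7°)) = -8.019 + j1.896 V
  V2 = 120·(cos(-30.0°) + j·sin(-30.0°)) = 103.9 - j60 V
  V3 = 189·(cos(-90.0°) + j·sin(-90.0°)) = 0 - j189 V
  V4 = 21·(cos(45.0°) + j·sin(45.0°)) = 14.85 + j14.85 V
Step 2 — Sum components: V_total = 110.8 - j232.3 V.
Step 3 — Convert to polar: |V_total| = 257.3 V, ∠V_total = -64.5°.

V_total = 257.3∠-64.5° V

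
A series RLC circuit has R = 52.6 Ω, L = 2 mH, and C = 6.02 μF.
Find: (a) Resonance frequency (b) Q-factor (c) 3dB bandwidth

Step 1 — Resonance: ω₀ = 1/√(LC) = 1/√(0.002·6.02e-06) = 9114 rad/s.
Step 2 — f₀ = ω₀/(2π) = 1450 Hz.
Step 3 — Series Q: Q = ω₀L/R = 9114·0.002/52.6 = 0.3465.
Step 4 — Bandwidth: Δω = ω₀/Q = 2.63e+04 rad/s; BW = Δω/(2π) = 4186 Hz.

(a) f₀ = 1450 Hz  (b) Q = 0.3465  (c) BW = 4186 Hz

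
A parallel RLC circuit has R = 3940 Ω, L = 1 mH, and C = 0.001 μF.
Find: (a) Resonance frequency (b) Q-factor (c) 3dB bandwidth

Step 1 — Resonance: ω₀ = 1/√(LC) = 1/√(0.001·1e-09) = 1e+06 rad/s.
Step 2 — f₀ = ω₀/(2π) = 1.592e+05 Hz.
Step 3 — Parallel Q: Q = R/(ω₀L) = 3940/(1e+06·0.001) = 3.94.
Step 4 — Bandwidth: Δω = ω₀/Q = 2.538e+05 rad/s; BW = Δω/(2π) = 4.039e+04 Hz.

(a) f₀ = 1.592e+05 Hz  (b) Q = 3.94  (c) BW = 4.039e+04 Hz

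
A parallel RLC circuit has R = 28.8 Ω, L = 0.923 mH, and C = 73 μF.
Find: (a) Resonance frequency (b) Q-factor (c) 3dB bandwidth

Step 1 — Resonance: ω₀ = 1/√(LC) = 1/√(0.000923·7.3e-05) = 3852 rad/s.
Step 2 — f₀ = ω₀/(2π) = 613.1 Hz.
Step 3 — Parallel Q: Q = R/(ω₀L) = 28.8/(3852·0.000923) = 8.099.
Step 4 — Bandwidth: Δω = ω₀/Q = 475.6 rad/s; BW = Δω/(2π) = 75.7 Hz.

(a) f₀ = 613.1 Hz  (b) Q = 8.099  (c) BW = 75.7 Hz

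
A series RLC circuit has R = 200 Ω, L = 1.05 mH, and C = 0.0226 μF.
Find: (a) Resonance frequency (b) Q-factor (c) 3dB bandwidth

Step 1 — Resonance: ω₀ = 1/√(LC) = 1/√(0.00105·2.26e-08) = 2.053e+05 rad/s.
Step 2 — f₀ = ω₀/(2π) = 3.267e+04 Hz.
Step 3 — Series Q: Q = ω₀L/R = 2.053e+05·0.00105/200 = 1.078.
Step 4 — Bandwidth: Δω = ω₀/Q = 1.905e+05 rad/s; BW = Δω/(2π) = 3.032e+04 Hz.

(a) f₀ = 3.267e+04 Hz  (b) Q = 1.078  (c) BW = 3.032e+04 Hz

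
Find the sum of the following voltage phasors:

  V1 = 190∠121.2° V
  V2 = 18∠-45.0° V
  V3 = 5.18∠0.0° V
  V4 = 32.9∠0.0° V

Step 1 — Convert each phasor to rectangular form:
  V1 = 190·(cos(121.2°) + j·sin(121.2°)) = -98.43 + j162.5 V
  V2 = 18·(cos(-45.0°) + j·sin(-45.0°)) = 12.73 - j12.73 V
  V3 = 5.18·(cos(0.0°) + j·sin(0.0°)) = 5.18 V
  V4 = 32.9·(cos(0.0°) + j·sin(0.0°)) = 32.9 V
Step 2 — Sum components: V_total = -47.62 + j149.8 V.
Step 3 — Convert to polar: |V_total| = 157.2 V, ∠V_total = 107.6°.

V_total = 157.2∠107.6° V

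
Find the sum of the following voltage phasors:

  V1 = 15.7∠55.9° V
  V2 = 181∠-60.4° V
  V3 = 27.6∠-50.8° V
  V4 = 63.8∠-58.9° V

Step 1 — Convert each phasor to rectangular form:
  V1 = 15.7·(cos(55.9°) + j·sin(55.9°)) = 8.802 + j13 V
  V2 = 181·(cos(-60.4°) + j·sin(-60.4°)) = 89.4 - j157.4 V
  V3 = 27.6·(cos(-50.8°) + j·sin(-50.8°)) = 17.44 - j21.39 V
  V4 = 63.8·(cos(-58.9°) + j·sin(-58.9°)) = 32.95 - j54.63 V
Step 2 — Sum components: V_total = 148.6 - j220.4 V.
Step 3 — Convert to polar: |V_total| = 265.8 V, ∠V_total = -56.0°.

V_total = 265.8∠-56.0° V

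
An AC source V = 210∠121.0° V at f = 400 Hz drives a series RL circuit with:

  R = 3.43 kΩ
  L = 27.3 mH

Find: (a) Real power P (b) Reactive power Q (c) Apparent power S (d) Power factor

Step 1 — Angular frequency: ω = 2π·f = 2π·400 = 2513 rad/s.
Step 2 — Component impedances:
  R: Z = R = 3430 Ω
  L: Z = jωL = j·2513·0.0273 = 0 + j68.61 Ω
Step 3 — Series combination: Z_total = R + L = 3430 + j68.61 Ω = 3431∠1.1° Ω.
Step 4 — Source phasor: V = 210∠121.0° V = -108.2 + j180 V.
Step 5 — Current: I = V / Z = -0.03047 + j0.05309 A = 0.06121∠119.9° A.
Step 6 — Complex power: S = V·I* = 12.85 + j0.2571 VA.
Step 7 — Real power: P = Re(S) = 12.85 W.
Step 8 — Reactive power: Q = Im(S) = 0.2571 VAR.
Step 9 — Apparent power: |S| = 12.85 VA.
Step 10 — Power factor: PF = P/|S| = 0.9998 (lagging).

(a) P = 12.85 W  (b) Q = 0.2571 VAR  (c) S = 12.85 VA  (d) PF = 0.9998 (lagging)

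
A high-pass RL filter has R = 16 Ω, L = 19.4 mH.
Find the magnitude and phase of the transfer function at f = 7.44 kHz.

Step 1 — Angular frequency: ω = 2π·7440 = 4.675e+04 rad/s.
Step 2 — Transfer function: H(jω) = jωL/(R + jωL).
Step 3 — Numerator jωL = j·906.9; denominator R + jωL = 16 + j906.9.
Step 4 — H = 0.9997 + j0.01764.
Step 5 — Magnitude: |H| = 0.9998 (-0.0 dB); phase: φ = 1.0°.

|H| = 0.9998 (-0.0 dB), φ = 1.0°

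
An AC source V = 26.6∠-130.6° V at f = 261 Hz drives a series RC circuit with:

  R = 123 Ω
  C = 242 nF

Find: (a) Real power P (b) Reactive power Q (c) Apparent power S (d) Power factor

Step 1 — Angular frequency: ω = 2π·f = 2π·261 = 1640 rad/s.
Step 2 — Component impedances:
  R: Z = R = 123 Ω
  C: Z = 1/(jωC) = -j/(ω·C) = 0 - j2520 Ω
Step 3 — Series combination: Z_total = R + C = 123 - j2520 Ω = 2523∠-87.2° Ω.
Step 4 — Source phasor: V = 26.6∠-130.6° V = -17.31 - j20.2 V.
Step 5 — Current: I = V / Z = 0.007662 - j0.007244 A = 0.01054∠-43.4° A.
Step 6 — Complex power: S = V·I* = 0.01367 - j0.2801 VA.
Step 7 — Real power: P = Re(S) = 0.01367 W.
Step 8 — Reactive power: Q = Im(S) = -0.2801 VAR.
Step 9 — Apparent power: |S| = 0.2805 VA.
Step 10 — Power factor: PF = P/|S| = 0.04876 (leading).

(a) P = 0.01367 W  (b) Q = -0.2801 VAR  (c) S = 0.2805 VA  (d) PF = 0.04876 (leading)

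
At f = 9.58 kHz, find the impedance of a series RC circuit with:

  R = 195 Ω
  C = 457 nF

Step 1 — Angular frequency: ω = 2π·f = 2π·9580 = 6.019e+04 rad/s.
Step 2 — Component impedances:
  R: Z = R = 195 Ω
  C: Z = 1/(jωC) = -j/(ω·C) = 0 - j36.35 Ω
Step 3 — Series combination: Z_total = R + C = 195 - j36.35 Ω = 198.4∠-10.6° Ω.

Z = 195 - j36.35 Ω = 198.4∠-10.6° Ω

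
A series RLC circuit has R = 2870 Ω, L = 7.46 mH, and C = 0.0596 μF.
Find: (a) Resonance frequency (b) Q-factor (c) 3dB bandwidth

Step 1 — Resonance: ω₀ = 1/√(LC) = 1/√(0.00746·5.96e-08) = 4.743e+04 rad/s.
Step 2 — f₀ = ω₀/(2π) = 7548 Hz.
Step 3 — Series Q: Q = ω₀L/R = 4.743e+04·0.00746/2870 = 0.1233.
Step 4 — Bandwidth: Δω = ω₀/Q = 3.847e+05 rad/s; BW = Δω/(2π) = 6.123e+04 Hz.

(a) f₀ = 7548 Hz  (b) Q = 0.1233  (c) BW = 6.123e+04 Hz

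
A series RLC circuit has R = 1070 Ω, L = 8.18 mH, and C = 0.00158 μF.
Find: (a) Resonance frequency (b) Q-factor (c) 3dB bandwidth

Step 1 — Resonance: ω₀ = 1/√(LC) = 1/√(0.00818·1.58e-09) = 2.782e+05 rad/s.
Step 2 — f₀ = ω₀/(2π) = 4.427e+04 Hz.
Step 3 — Series Q: Q = ω₀L/R = 2.782e+05·0.00818/1070 = 2.126.
Step 4 — Bandwidth: Δω = ω₀/Q = 1.308e+05 rad/s; BW = Δω/(2π) = 2.082e+04 Hz.

(a) f₀ = 4.427e+04 Hz  (b) Q = 2.126  (c) BW = 2.082e+04 Hz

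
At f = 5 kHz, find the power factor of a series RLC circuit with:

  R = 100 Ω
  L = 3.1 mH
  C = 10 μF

Step 1 — Angular frequency: ω = 2π·f = 2π·5000 = 3.142e+04 rad/s.
Step 2 — Component impedances:
  R: Z = R = 100 Ω
  L: Z = jωL = j·3.142e+04·0.0031 = 0 + j97.39 Ω
  C: Z = 1/(jωC) = -j/(ω·C) = 0 - j3.183 Ω
Step 3 — Series combination: Z_total = R + L + C = 100 + j94.21 Ω = 137.4∠43.3° Ω.
Step 4 — Power factor: PF = cos(φ) = Re(Z)/|Z| = 100/137.39 = 0.7279.
Step 5 — Type: Im(Z) = 94.21 ⇒ lagging (phase φ = 43.3°).

PF = 0.7279 (lagging, φ = 43.3°)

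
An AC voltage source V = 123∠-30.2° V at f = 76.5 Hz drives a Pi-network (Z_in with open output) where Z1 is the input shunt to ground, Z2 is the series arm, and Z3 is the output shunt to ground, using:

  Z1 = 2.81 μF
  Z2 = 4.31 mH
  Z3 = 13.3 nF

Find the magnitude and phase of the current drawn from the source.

Step 1 — Angular frequency: ω = 2π·f = 2π·76.5 = 480.7 rad/s.
Step 2 — Component impedances:
  Z1: Z = 1/(jωC) = -j/(ω·C) = 0 - j740.4 Ω
  Z2: Z = jωL = j·480.7·0.00431 = 0 + j2.072 Ω
  Z3: Z = 1/(jωC) = -j/(ω·C) = 0 - j1.564e+05 Ω
Step 3 — With open output, the series arm Z2 and the output shunt Z3 appear in series to ground: Z2 + Z3 = 0 - j1.564e+05 Ω.
Step 4 — Parallel with input shunt Z1: Z_in = Z1 || (Z2 + Z3) = 0 - j736.9 Ω = 736.9∠-90.0° Ω.
Step 5 — Source phasor: V = 123∠-30.2° V = 106.3 - j61.87 V.
Step 6 — Ohm's law: I = V / Z_total = (106.3 - j61.87) / (0 - j736.9) = 0.08396 + j0.1443 A.
Step 7 — Convert to polar: |I| = 0.1669 A, ∠I = 59.8°.

I = 0.1669∠59.8° A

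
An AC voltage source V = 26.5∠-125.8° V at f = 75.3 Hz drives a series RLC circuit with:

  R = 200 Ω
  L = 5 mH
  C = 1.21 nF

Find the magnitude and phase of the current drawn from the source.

Step 1 — Angular frequency: ω = 2π·f = 2π·75.3 = 473.1 rad/s.
Step 2 — Component impedances:
  R: Z = R = 200 Ω
  L: Z = jωL = j·473.1·0.005 = 0 + j2.366 Ω
  C: Z = 1/(jωC) = -j/(ω·C) = 0 - j1.747e+06 Ω
Step 3 — Series combination: Z_total = R + L + C = 200 - j1.747e+06 Ω = 1.747e+06∠-90.0° Ω.
Step 4 — Source phasor: V = 26.5∠-125.8° V = -15.5 - j21.49 V.
Step 5 — Ohm's law: I = V / Z_total = (-15.5 - j21.49) / (200 - j1.747e+06) = 1.23e-05 - j8.876e-06 A.
Step 6 — Convert to polar: |I| = 1.517e-05 A, ∠I = -35.8°.

I = 1.517e-05∠-35.8° A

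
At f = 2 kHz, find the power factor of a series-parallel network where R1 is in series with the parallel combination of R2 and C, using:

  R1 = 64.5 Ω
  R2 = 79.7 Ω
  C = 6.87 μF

Step 1 — Angular frequency: ω = 2π·f = 2π·2000 = 1.257e+04 rad/s.
Step 2 — Component impedances:
  R1: Z = R = 64.5 Ω
  R2: Z = R = 79.7 Ω
  C: Z = 1/(jωC) = -j/(ω·C) = 0 - j11.58 Ω
Step 3 — Parallel branch: R2 || C = 1/(1/R2 + 1/C) = 1.649 - j11.34 Ω.
Step 4 — Series with R1: Z_total = R1 + (R2 || C) = 66.15 - j11.34 Ω = 67.11∠-9.7° Ω.
Step 5 — Power factor: PF = cos(φ) = Re(Z)/|Z| = 66.149/67.114 = 0.9856.
Step 6 — Type: Im(Z) = -11.34 ⇒ leading (phase φ = -9.7°).

PF = 0.9856 (leading, φ = -9.7°)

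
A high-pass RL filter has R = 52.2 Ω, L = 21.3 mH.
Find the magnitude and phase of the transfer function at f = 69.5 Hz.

Step 1 — Angular frequency: ω = 2π·69.5 = 436.7 rad/s.
Step 2 — Transfer function: H(jω) = jωL/(R + jωL).
Step 3 — Numerator jωL = j·9.301; denominator R + jωL = 52.2 + j9.301.
Step 4 — H = 0.03077 + j0.1727.
Step 5 — Magnitude: |H| = 0.1754 (-15.1 dB); phase: φ = 79.9°.

|H| = 0.1754 (-15.1 dB), φ = 79.9°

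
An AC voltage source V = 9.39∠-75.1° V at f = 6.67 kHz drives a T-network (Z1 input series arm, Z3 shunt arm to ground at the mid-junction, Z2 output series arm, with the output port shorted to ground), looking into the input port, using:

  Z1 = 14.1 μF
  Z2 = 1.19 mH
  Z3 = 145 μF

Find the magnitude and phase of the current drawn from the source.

Step 1 — Angular frequency: ω = 2π·f = 2π·6670 = 4.191e+04 rad/s.
Step 2 — Component impedances:
  Z1: Z = 1/(jωC) = -j/(ω·C) = 0 - j1.692 Ω
  Z2: Z = jωL = j·4.191e+04·0.00119 = 0 + j49.87 Ω
  Z3: Z = 1/(jωC) = -j/(ω·C) = 0 - j0.1646 Ω
Step 3 — With the output port shorted to ground, the output series arm Z2 runs from the junction to ground; the shunt arm Z3 also runs from the junction to ground. They appear in parallel: Z3 || Z2 = 0 - j0.1651 Ω.
Step 4 — Series with input arm Z1: Z_in = Z1 + (Z3 || Z2) = 0 - j1.857 Ω = 1.857∠-90.0° Ω.
Step 5 — Source phasor: V = 9.39∠-75.1° V = 2.414 - j9.074 V.
Step 6 — Ohm's law: I = V / Z_total = (2.414 - j9.074) / (0 - j1.857) = 4.885 + j1.3 A.
Step 7 — Convert to polar: |I| = 5.055 A, ∠I = 14.9°.

I = 5.055∠14.9° A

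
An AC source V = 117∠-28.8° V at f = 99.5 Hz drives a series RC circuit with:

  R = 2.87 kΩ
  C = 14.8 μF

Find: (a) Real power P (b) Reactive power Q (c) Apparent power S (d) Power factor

Step 1 — Angular frequency: ω = 2π·f = 2π·99.5 = 625.2 rad/s.
Step 2 — Component impedances:
  R: Z = R = 2870 Ω
  C: Z = 1/(jωC) = -j/(ω·C) = 0 - j108.1 Ω
Step 3 — Series combination: Z_total = R + C = 2870 - j108.1 Ω = 2872∠-2.2° Ω.
Step 4 — Source phasor: V = 117∠-28.8° V = 102.5 - j56.37 V.
Step 5 — Current: I = V / Z = 0.03641 - j0.01827 A = 0.04074∠-26.6° A.
Step 6 — Complex power: S = V·I* = 4.763 - j0.1794 VA.
Step 7 — Real power: P = Re(S) = 4.763 W.
Step 8 — Reactive power: Q = Im(S) = -0.1794 VAR.
Step 9 — Apparent power: |S| = 4.766 VA.
Step 10 — Power factor: PF = P/|S| = 0.9993 (leading).

(a) P = 4.763 W  (b) Q = -0.1794 VAR  (c) S = 4.766 VA  (d) PF = 0.9993 (leading)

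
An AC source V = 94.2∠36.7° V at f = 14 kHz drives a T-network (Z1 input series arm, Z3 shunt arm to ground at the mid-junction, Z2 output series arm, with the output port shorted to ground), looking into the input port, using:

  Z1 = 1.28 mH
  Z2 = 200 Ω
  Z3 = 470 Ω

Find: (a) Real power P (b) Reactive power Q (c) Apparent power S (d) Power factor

Step 1 — Angular frequency: ω = 2π·f = 2π·1.4e+04 = 8.796e+04 rad/s.
Step 2 — Component impedances:
  Z1: Z = jωL = j·8.796e+04·0.00128 = 0 + j112.6 Ω
  Z2: Z = R = 200 Ω
  Z3: Z = R = 470 Ω
Step 3 — With the output port shorted to ground, the output series arm Z2 runs from the junction to ground; the shunt arm Z3 also runs from the junction to ground. They appear in parallel: Z3 || Z2 = 140.3 Ω.
Step 4 — Series with input arm Z1: Z_in = Z1 + (Z3 || Z2) = 140.3 + j112.6 Ω = 179.9∠38.7° Ω.
Step 5 — Source phasor: V = 94.2∠36.7° V = 75.53 + j56.3 V.
Step 6 — Current: I = V / Z = 0.5233 - j0.01872 A = 0.5236∠-2.0° A.
Step 7 — Complex power: S = V·I* = 38.47 + j30.87 VA.
Step 8 — Real power: P = Re(S) = 38.47 W.
Step 9 — Reactive power: Q = Im(S) = 30.87 VAR.
Step 10 — Apparent power: |S| = 49.33 VA.
Step 11 — Power factor: PF = P/|S| = 0.7799 (lagging).

(a) P = 38.47 W  (b) Q = 30.87 VAR  (c) S = 49.33 VA  (d) PF = 0.7799 (lagging)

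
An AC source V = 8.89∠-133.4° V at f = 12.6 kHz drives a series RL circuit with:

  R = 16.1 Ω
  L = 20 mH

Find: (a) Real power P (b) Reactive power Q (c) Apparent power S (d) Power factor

Step 1 — Angular frequency: ω = 2π·f = 2π·1.26e+04 = 7.917e+04 rad/s.
Step 2 — Component impedances:
  R: Z = R = 16.1 Ω
  L: Z = jωL = j·7.917e+04·0.02 = 0 + j1583 Ω
Step 3 — Series combination: Z_total = R + L = 16.1 + j1583 Ω = 1583∠89.4° Ω.
Step 4 — Source phasor: V = 8.89∠-133.4° V = -6.108 - j6.459 V.
Step 5 — Current: I = V / Z = -0.004118 + j0.003816 A = 0.005614∠137.2° A.
Step 6 — Complex power: S = V·I* = 0.0005075 + j0.04991 VA.
Step 7 — Real power: P = Re(S) = 0.0005075 W.
Step 8 — Reactive power: Q = Im(S) = 0.04991 VAR.
Step 9 — Apparent power: |S| = 0.04991 VA.
Step 10 — Power factor: PF = P/|S| = 0.01017 (lagging).

(a) P = 0.0005075 W  (b) Q = 0.04991 VAR  (c) S = 0.04991 VA  (d) PF = 0.01017 (lagging)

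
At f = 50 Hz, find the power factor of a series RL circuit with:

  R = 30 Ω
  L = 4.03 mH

Step 1 — Angular frequency: ω = 2π·f = 2π·50 = 314.2 rad/s.
Step 2 — Component impedances:
  R: Z = R = 30 Ω
  L: Z = jωL = j·314.2·0.00403 = 0 + j1.266 Ω
Step 3 — Series combination: Z_total = R + L = 30 + j1.266 Ω = 30.03∠2.4° Ω.
Step 4 — Power factor: PF = cos(φ) = Re(Z)/|Z| = 30/30.027 = 0.9991.
Step 5 — Type: Im(Z) = 1.266 ⇒ lagging (phase φ = 2.4°).

PF = 0.9991 (lagging, φ = 2.4°)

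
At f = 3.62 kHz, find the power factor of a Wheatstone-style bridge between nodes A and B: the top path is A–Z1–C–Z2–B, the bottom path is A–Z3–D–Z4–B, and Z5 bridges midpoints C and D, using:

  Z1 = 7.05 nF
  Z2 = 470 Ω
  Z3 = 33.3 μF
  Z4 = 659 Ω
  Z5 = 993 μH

Step 1 — Angular frequency: ω = 2π·f = 2π·3620 = 2.275e+04 rad/s.
Step 2 — Component impedances:
  Z1: Z = 1/(jωC) = -j/(ω·C) = 0 - j6236 Ω
  Z2: Z = R = 470 Ω
  Z3: Z = 1/(jωC) = -j/(ω·C) = 0 - j1.32 Ω
  Z4: Z = R = 659 Ω
  Z5: Z = jωL = j·2.275e+04·0.000993 = 0 + j22.59 Ω
Step 3 — Bridge requires nodal analysis (the Z5 bridge couples midpoints C and D, so the two paths cannot be reduced to a simple series/parallel combination). Setting node B to ground and injecting 1 A at node A, the 3-node admittance system at A, C, D solves to V_A = Z_AB = 274.5 + j6.394 Ω = 274.6∠1.3° Ω.
Step 4 — Power factor: PF = cos(φ) = Re(Z)/|Z| = 274.5/274.57 = 0.9997.
Step 5 — Type: Im(Z) = 6.394 ⇒ lagging (phase φ = 1.3°).

PF = 0.9997 (lagging, φ = 1.3°)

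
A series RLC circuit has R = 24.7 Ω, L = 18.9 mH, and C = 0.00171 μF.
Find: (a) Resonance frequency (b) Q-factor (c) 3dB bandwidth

Step 1 — Resonance condition Im(Z)=0 gives ω₀ = 1/√(LC).
Step 2 — ω₀ = 1/√(0.0189·1.71e-09) = 1.759e+05 rad/s.
Step 3 — f₀ = ω₀/(2π) = 2.8e+04 Hz.
Step 4 — Series Q: Q = ω₀L/R = 1.759e+05·0.0189/24.7 = 134.6.
Step 5 — 3dB bandwidth: Δω = ω₀/Q = 1307 rad/s; BW = Δω/(2π) = 208 Hz.

(a) f₀ = 2.8e+04 Hz  (b) Q = 134.6  (c) BW = 208 Hz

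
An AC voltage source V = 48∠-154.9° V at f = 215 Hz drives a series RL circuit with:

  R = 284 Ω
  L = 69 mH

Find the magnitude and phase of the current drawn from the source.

Step 1 — Angular frequency: ω = 2π·f = 2π·215 = 1351 rad/s.
Step 2 — Component impedances:
  R: Z = R = 284 Ω
  L: Z = jωL = j·1351·0.069 = 0 + j93.21 Ω
Step 3 — Series combination: Z_total = R + L = 284 + j93.21 Ω = 298.9∠18.2° Ω.
Step 4 — Source phasor: V = 48∠-154.9° V = -43.47 - j20.36 V.
Step 5 — Ohm's law: I = V / Z_total = (-43.47 - j20.36) / (284 + j93.21) = -0.1594 - j0.01938 A.
Step 6 — Convert to polar: |I| = 0.1606 A, ∠I = -173.1°.

I = 0.1606∠-173.1° A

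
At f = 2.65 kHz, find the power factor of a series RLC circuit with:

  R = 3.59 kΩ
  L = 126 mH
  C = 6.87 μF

Step 1 — Angular frequency: ω = 2π·f = 2π·2650 = 1.665e+04 rad/s.
Step 2 — Component impedances:
  R: Z = R = 3590 Ω
  L: Z = jωL = j·1.665e+04·0.126 = 0 + j2098 Ω
  C: Z = 1/(jωC) = -j/(ω·C) = 0 - j8.742 Ω
Step 3 — Series combination: Z_total = R + L + C = 3590 + j2089 Ω = 4154∠30.2° Ω.
Step 4 — Power factor: PF = cos(φ) = Re(Z)/|Z| = 3590/4153.7 = 0.8643.
Step 5 — Type: Im(Z) = 2089 ⇒ lagging (phase φ = 30.2°).

PF = 0.8643 (lagging, φ = 30.2°)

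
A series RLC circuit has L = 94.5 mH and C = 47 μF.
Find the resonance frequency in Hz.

Step 1 — Resonance condition Im(Z)=0 gives ω₀ = 1/√(LC).
Step 2 — ω₀ = 1/√(0.0945·4.7e-05) = 474.5 rad/s.
Step 3 — f₀ = ω₀/(2π) = 75.52 Hz.

f₀ = 75.52 Hz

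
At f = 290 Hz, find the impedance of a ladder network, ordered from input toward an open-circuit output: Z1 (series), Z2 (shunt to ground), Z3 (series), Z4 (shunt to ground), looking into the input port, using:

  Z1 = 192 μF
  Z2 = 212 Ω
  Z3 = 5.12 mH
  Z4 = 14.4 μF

Step 1 — Angular frequency: ω = 2π·f = 2π·290 = 1822 rad/s.
Step 2 — Component impedances:
  Z1: Z = 1/(jωC) = -j/(ω·C) = 0 - j2.858 Ω
  Z2: Z = R = 212 Ω
  Z3: Z = jωL = j·1822·0.00512 = 0 + j9.329 Ω
  Z4: Z = 1/(jωC) = -j/(ω·C) = 0 - j38.11 Ω
Step 3 — Ladder network (open output): work backward from the far end, alternating series and parallel combinations. Z_in = 3.837 - j31.12 Ω = 31.36∠-83.0° Ω.

Z = 3.837 - j31.12 Ω = 31.36∠-83.0° Ω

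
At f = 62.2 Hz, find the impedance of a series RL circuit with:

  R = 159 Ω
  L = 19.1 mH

Step 1 — Angular frequency: ω = 2π·f = 2π·62.2 = 390.8 rad/s.
Step 2 — Component impedances:
  R: Z = R = 159 Ω
  L: Z = jωL = j·390.8·0.0191 = 0 + j7.465 Ω
Step 3 — Series combination: Z_total = R + L = 159 + j7.465 Ω = 159.2∠2.7° Ω.

Z = 159 + j7.465 Ω = 159.2∠2.7° Ω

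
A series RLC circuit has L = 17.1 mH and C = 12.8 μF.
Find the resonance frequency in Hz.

Step 1 — Resonance condition Im(Z)=0 gives ω₀ = 1/√(LC).
Step 2 — ω₀ = 1/√(0.0171·1.28e-05) = 2137 rad/s.
Step 3 — f₀ = ω₀/(2π) = 340.2 Hz.

f₀ = 340.2 Hz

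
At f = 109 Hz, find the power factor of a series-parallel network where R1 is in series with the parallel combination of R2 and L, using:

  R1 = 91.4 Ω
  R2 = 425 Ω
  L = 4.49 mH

Step 1 — Angular frequency: ω = 2π·f = 2π·109 = 684.9 rad/s.
Step 2 — Component impedances:
  R1: Z = R = 91.4 Ω
  R2: Z = R = 425 Ω
  L: Z = jωL = j·684.9·0.00449 = 0 + j3.075 Ω
Step 3 — Parallel branch: R2 || L = 1/(1/R2 + 1/L) = 0.02225 + j3.075 Ω.
Step 4 — Series with R1: Z_total = R1 + (R2 || L) = 91.42 + j3.075 Ω = 91.47∠1.9° Ω.
Step 5 — Power factor: PF = cos(φ) = Re(Z)/|Z| = 91.422/91.474 = 0.9994.
Step 6 — Type: Im(Z) = 3.075 ⇒ lagging (phase φ = 1.9°).

PF = 0.9994 (lagging, φ = 1.9°)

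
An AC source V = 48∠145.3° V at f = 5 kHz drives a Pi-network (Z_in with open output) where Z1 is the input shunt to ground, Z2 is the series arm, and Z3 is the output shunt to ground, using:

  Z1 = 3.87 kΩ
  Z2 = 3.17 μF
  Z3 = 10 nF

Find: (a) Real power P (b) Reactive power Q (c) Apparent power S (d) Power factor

Step 1 — Angular frequency: ω = 2π·f = 2π·5000 = 3.142e+04 rad/s.
Step 2 — Component impedances:
  Z1: Z = R = 3870 Ω
  Z2: Z = 1/(jωC) = -j/(ω·C) = 0 - j10.04 Ω
  Z3: Z = 1/(jωC) = -j/(ω·C) = 0 - j3183 Ω
Step 3 — With open output, the series arm Z2 and the output shunt Z3 appear in series to ground: Z2 + Z3 = 0 - j3193 Ω.
Step 4 — Parallel with input shunt Z1: Z_in = Z1 || (Z2 + Z3) = 1568 - j1900 Ω = 2463∠-50.5° Ω.
Step 5 — Source phasor: V = 48∠145.3° V = -39.46 + j27.33 V.
Step 6 — Current: I = V / Z = -0.01875 - j0.005298 A = 0.01949∠-164.2° A.
Step 7 — Complex power: S = V·I* = 0.5953 - j0.7215 VA.
Step 8 — Real power: P = Re(S) = 0.5953 W.
Step 9 — Reactive power: Q = Im(S) = -0.7215 VAR.
Step 10 — Apparent power: |S| = 0.9355 VA.
Step 11 — Power factor: PF = P/|S| = 0.6364 (leading).

(a) P = 0.5953 W  (b) Q = -0.7215 VAR  (c) S = 0.9355 VA  (d) PF = 0.6364 (leading)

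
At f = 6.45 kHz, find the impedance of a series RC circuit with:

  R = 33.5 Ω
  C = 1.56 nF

Step 1 — Angular frequency: ω = 2π·f = 2π·6450 = 4.053e+04 rad/s.
Step 2 — Component impedances:
  R: Z = R = 33.5 Ω
  C: Z = 1/(jωC) = -j/(ω·C) = 0 - j1.582e+04 Ω
Step 3 — Series combination: Z_total = R + C = 33.5 - j1.582e+04 Ω = 1.582e+04∠-89.9° Ω.

Z = 33.5 - j1.582e+04 Ω = 1.582e+04∠-89.9° Ω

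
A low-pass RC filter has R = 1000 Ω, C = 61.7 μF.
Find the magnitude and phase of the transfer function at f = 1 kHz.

Step 1 — Angular frequency: ω = 2π·1000 = 6283 rad/s.
Step 2 — Transfer function: H(jω) = 1/(1 + jωRC).
Step 3 — Denominator: 1 + jωRC = 1 + j·6283·1000·6.17e-05 = 1 + j387.7.
Step 4 — H = 6.654e-06 - j0.002579.
Step 5 — Magnitude: |H| = 0.002579 (-51.8 dB); phase: φ = -89.9°.

|H| = 0.002579 (-51.8 dB), φ = -89.9°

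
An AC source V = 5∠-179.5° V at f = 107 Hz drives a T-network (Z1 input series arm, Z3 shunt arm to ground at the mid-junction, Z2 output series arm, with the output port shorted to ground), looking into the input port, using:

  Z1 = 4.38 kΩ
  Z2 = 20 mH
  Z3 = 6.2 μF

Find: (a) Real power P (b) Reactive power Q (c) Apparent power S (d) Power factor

Step 1 — Angular frequency: ω = 2π·f = 2π·107 = 672.3 rad/s.
Step 2 — Component impedances:
  Z1: Z = R = 4380 Ω
  Z2: Z = jωL = j·672.3·0.02 = 0 + j13.45 Ω
  Z3: Z = 1/(jωC) = -j/(ω·C) = 0 - j239.9 Ω
Step 3 — With the output port shorted to ground, the output series arm Z2 runs from the junction to ground; the shunt arm Z3 also runs from the junction to ground. They appear in parallel: Z3 || Z2 = 0 + j14.24 Ω.
Step 4 — Series with input arm Z1: Z_in = Z1 + (Z3 || Z2) = 4380 + j14.24 Ω = 4380∠0.2° Ω.
Step 5 — Source phasor: V = 5∠-179.5° V = -5 - j0.04363 V.
Step 6 — Current: I = V / Z = -0.001142 - j6.249e-06 A = 0.001142∠-179.7° A.
Step 7 — Complex power: S = V·I* = 0.005708 + j1.856e-05 VA.
Step 8 — Real power: P = Re(S) = 0.005708 W.
Step 9 — Reactive power: Q = Im(S) = 1.856e-05 VAR.
Step 10 — Apparent power: |S| = 0.005708 VA.
Step 11 — Power factor: PF = P/|S| = 1 (lagging).

(a) P = 0.005708 W  (b) Q = 1.856e-05 VAR  (c) S = 0.005708 VA  (d) PF = 1 (lagging)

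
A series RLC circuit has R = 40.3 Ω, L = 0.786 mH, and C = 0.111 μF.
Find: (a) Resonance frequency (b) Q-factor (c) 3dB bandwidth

Step 1 — Resonance: ω₀ = 1/√(LC) = 1/√(0.000786·1.11e-07) = 1.071e+05 rad/s.
Step 2 — f₀ = ω₀/(2π) = 1.704e+04 Hz.
Step 3 — Series Q: Q = ω₀L/R = 1.071e+05·0.000786/40.3 = 2.088.
Step 4 — Bandwidth: Δω = ω₀/Q = 5.127e+04 rad/s; BW = Δω/(2π) = 8160 Hz.

(a) f₀ = 1.704e+04 Hz  (b) Q = 2.088  (c) BW = 8160 Hz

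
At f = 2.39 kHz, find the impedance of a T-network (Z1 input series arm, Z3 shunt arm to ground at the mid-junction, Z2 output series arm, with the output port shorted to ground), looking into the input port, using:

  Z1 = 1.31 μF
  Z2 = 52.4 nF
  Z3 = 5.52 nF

Step 1 — Angular frequency: ω = 2π·f = 2π·2390 = 1.502e+04 rad/s.
Step 2 — Component impedances:
  Z1: Z = 1/(jωC) = -j/(ω·C) = 0 - j50.83 Ω
  Z2: Z = 1/(jωC) = -j/(ω·C) = 0 - j1271 Ω
  Z3: Z = 1/(jωC) = -j/(ω·C) = 0 - j1.206e+04 Ω
Step 3 — With the output port shorted to ground, the output series arm Z2 runs from the junction to ground; the shunt arm Z3 also runs from the junction to ground. They appear in parallel: Z3 || Z2 = 0 - j1150 Ω.
Step 4 — Series with input arm Z1: Z_in = Z1 + (Z3 || Z2) = 0 - j1201 Ω = 1201∠-90.0° Ω.

Z = 0 - j1201 Ω = 1201∠-90.0° Ω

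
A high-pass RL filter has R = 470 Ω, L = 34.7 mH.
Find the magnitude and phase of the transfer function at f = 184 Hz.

Step 1 — Angular frequency: ω = 2π·184 = 1156 rad/s.
Step 2 — Transfer function: H(jω) = jωL/(R + jωL).
Step 3 — Numerator jωL = j·40.12; denominator R + jωL = 470 + j40.12.
Step 4 — H = 0.007233 + j0.08474.
Step 5 — Magnitude: |H| = 0.08505 (-21.4 dB); phase: φ = 85.1°.

|H| = 0.08505 (-21.4 dB), φ = 85.1°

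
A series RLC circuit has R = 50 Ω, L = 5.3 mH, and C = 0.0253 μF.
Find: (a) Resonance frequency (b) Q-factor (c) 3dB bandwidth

Step 1 — Resonance condition Im(Z)=0 gives ω₀ = 1/√(LC).
Step 2 — ω₀ = 1/√(0.0053·2.53e-08) = 8.636e+04 rad/s.
Step 3 — f₀ = ω₀/(2π) = 1.374e+04 Hz.
Step 4 — Series Q: Q = ω₀L/R = 8.636e+04·0.0053/50 = 9.154.
Step 5 — 3dB bandwidth: Δω = ω₀/Q = 9434 rad/s; BW = Δω/(2π) = 1501 Hz.

(a) f₀ = 1.374e+04 Hz  (b) Q = 9.154  (c) BW = 1501 Hz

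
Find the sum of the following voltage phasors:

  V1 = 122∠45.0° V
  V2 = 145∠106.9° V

Step 1 — Convert each phasor to rectangular form:
  V1 = 122·(cos(45.0°) + j·sin(45.0°)) = 86.27 + j86.27 V
  V2 = 145·(cos(106.9°) + j·sin(106.9°)) = -42.15 + j138.7 V
Step 2 — Sum components: V_total = 44.12 + j225 V.
Step 3 — Convert to polar: |V_total| = 229.3 V, ∠V_total = 78.9°.

V_total = 229.3∠78.9° V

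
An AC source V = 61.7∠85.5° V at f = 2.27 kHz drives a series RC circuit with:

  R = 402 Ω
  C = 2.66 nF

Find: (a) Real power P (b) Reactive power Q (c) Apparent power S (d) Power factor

Step 1 — Angular frequency: ω = 2π·f = 2π·2270 = 1.426e+04 rad/s.
Step 2 — Component impedances:
  R: Z = R = 402 Ω
  C: Z = 1/(jωC) = -j/(ω·C) = 0 - j2.636e+04 Ω
Step 3 — Series combination: Z_total = R + C = 402 - j2.636e+04 Ω = 2.636e+04∠-89.1° Ω.
Step 4 — Source phasor: V = 61.7∠85.5° V = 4.841 + j61.51 V.
Step 5 — Current: I = V / Z = -0.00233 + j0.0002192 A = 0.002341∠174.6° A.
Step 6 — Complex power: S = V·I* = 0.002202 - j0.1444 VA.
Step 7 — Real power: P = Re(S) = 0.002202 W.
Step 8 — Reactive power: Q = Im(S) = -0.1444 VAR.
Step 9 — Apparent power: |S| = 0.1444 VA.
Step 10 — Power factor: PF = P/|S| = 0.01525 (leading).

(a) P = 0.002202 W  (b) Q = -0.1444 VAR  (c) S = 0.1444 VA  (d) PF = 0.01525 (leading)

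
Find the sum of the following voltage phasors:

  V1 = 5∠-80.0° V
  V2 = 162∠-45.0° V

Step 1 — Convert each phasor to rectangular form:
  V1 = 5·(cos(-80.0°) + j·sin(-80.0°)) = 0.8682 - j4.924 V
  V2 = 162·(cos(-45.0°) + j·sin(-45.0°)) = 114.6 - j114.6 V
Step 2 — Sum components: V_total = 115.4 - j119.5 V.
Step 3 — Convert to polar: |V_total| = 166.1 V, ∠V_total = -46.0°.

V_total = 166.1∠-46.0° V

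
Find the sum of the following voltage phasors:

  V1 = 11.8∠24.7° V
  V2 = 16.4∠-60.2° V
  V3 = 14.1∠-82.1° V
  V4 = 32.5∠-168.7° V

Step 1 — Convert each phasor to rectangular form:
  V1 = 11.8·(cos(24.7°) + j·sin(24.7°)) = 10.72 + j4.931 V
  V2 = 16.4·(cos(-60.2°) + j·sin(-60.2°)) = 8.15 - j14.23 V
  V3 = 14.1·(cos(-82.1°) + j·sin(-82.1°)) = 1.938 - j13.97 V
  V4 = 32.5·(cos(-168.7°) + j·sin(-168.7°)) = -31.87 - j6.368 V
Step 2 — Sum components: V_total = -11.06 - j29.63 V.
Step 3 — Convert to polar: |V_total| = 31.63 V, ∠V_total = -110.5°.

V_total = 31.63∠-110.5° V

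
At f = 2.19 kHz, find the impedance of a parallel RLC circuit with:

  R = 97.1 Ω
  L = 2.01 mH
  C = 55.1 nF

Step 1 — Angular frequency: ω = 2π·f = 2π·2190 = 1.376e+04 rad/s.
Step 2 — Component impedances:
  R: Z = R = 97.1 Ω
  L: Z = jωL = j·1.376e+04·0.00201 = 0 + j27.66 Ω
  C: Z = 1/(jωC) = -j/(ω·C) = 0 - j1319 Ω
Step 3 — Parallel combination: 1/Z_total = 1/R + 1/L + 1/C; Z_total = 7.578 + j26.05 Ω = 27.13∠73.8° Ω.

Z = 7.578 + j26.05 Ω = 27.13∠73.8° Ω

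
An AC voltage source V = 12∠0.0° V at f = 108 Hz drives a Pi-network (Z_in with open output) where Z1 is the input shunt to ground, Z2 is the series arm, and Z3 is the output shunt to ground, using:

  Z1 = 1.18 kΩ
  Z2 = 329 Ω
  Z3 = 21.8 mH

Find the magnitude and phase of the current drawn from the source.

Step 1 — Angular frequency: ω = 2π·f = 2π·108 = 678.6 rad/s.
Step 2 — Component impedances:
  Z1: Z = R = 1180 Ω
  Z2: Z = R = 329 Ω
  Z3: Z = jωL = j·678.6·0.0218 = 0 + j14.79 Ω
Step 3 — With open output, the series arm Z2 and the output shunt Z3 appear in series to ground: Z2 + Z3 = 329 + j14.79 Ω.
Step 4 — Parallel with input shunt Z1: Z_in = Z1 || (Z2 + Z3) = 257.4 + j9.045 Ω = 257.5∠2.0° Ω.
Step 5 — Source phasor: V = 12∠0.0° V = 12 V.
Step 6 — Ohm's law: I = V / Z_total = (12) / (257.4 + j9.045) = 0.04657 - j0.001637 A.
Step 7 — Convert to polar: |I| = 0.0466 A, ∠I = -2.0°.

I = 0.0466∠-2.0° A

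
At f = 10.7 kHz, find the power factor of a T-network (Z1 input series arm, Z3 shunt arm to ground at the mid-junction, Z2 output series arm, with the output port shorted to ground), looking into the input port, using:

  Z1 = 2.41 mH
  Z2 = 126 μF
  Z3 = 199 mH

Step 1 — Angular frequency: ω = 2π·f = 2π·1.07e+04 = 6.723e+04 rad/s.
Step 2 — Component impedances:
  Z1: Z = jωL = j·6.723e+04·0.00241 = 0 + j162 Ω
  Z2: Z = 1/(jωC) = -j/(ω·C) = 0 - j0.118 Ω
  Z3: Z = jωL = j·6.723e+04·0.199 = 0 + j1.338e+04 Ω
Step 3 — With the output port shorted to ground, the output series arm Z2 runs from the junction to ground; the shunt arm Z3 also runs from the junction to ground. They appear in parallel: Z3 || Z2 = 0 - j0.1181 Ω.
Step 4 — Series with input arm Z1: Z_in = Z1 + (Z3 || Z2) = 0 + j161.9 Ω = 161.9∠90.0° Ω.
Step 5 — Power factor: PF = cos(φ) = Re(Z)/|Z| = 0/161.9 = 0.
Step 6 — Type: Im(Z) = 161.9 ⇒ lagging (phase φ = 90.0°).

PF = 0 (lagging, φ = 90.0°)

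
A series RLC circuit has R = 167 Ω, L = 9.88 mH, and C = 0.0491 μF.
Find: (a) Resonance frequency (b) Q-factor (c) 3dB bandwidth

Step 1 — Resonance: ω₀ = 1/√(LC) = 1/√(0.00988·4.91e-08) = 4.54e+04 rad/s.
Step 2 — f₀ = ω₀/(2π) = 7226 Hz.
Step 3 — Series Q: Q = ω₀L/R = 4.54e+04·0.00988/167 = 2.686.
Step 4 — Bandwidth: Δω = ω₀/Q = 1.69e+04 rad/s; BW = Δω/(2π) = 2690 Hz.

(a) f₀ = 7226 Hz  (b) Q = 2.686  (c) BW = 2690 Hz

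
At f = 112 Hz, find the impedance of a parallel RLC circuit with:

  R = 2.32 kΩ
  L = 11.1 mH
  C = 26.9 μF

Step 1 — Angular frequency: ω = 2π·f = 2π·112 = 703.7 rad/s.
Step 2 — Component impedances:
  R: Z = R = 2320 Ω
  L: Z = jωL = j·703.7·0.0111 = 0 + j7.811 Ω
  C: Z = 1/(jωC) = -j/(ω·C) = 0 - j52.83 Ω
Step 3 — Parallel combination: 1/Z_total = 1/R + 1/L + 1/C; Z_total = 0.03622 + j9.167 Ω = 9.167∠89.8° Ω.

Z = 0.03622 + j9.167 Ω = 9.167∠89.8° Ω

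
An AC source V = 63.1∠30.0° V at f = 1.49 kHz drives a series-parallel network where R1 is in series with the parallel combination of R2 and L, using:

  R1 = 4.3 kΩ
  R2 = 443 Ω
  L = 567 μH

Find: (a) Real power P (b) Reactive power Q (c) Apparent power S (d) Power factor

Step 1 — Angular frequency: ω = 2π·f = 2π·1490 = 9362 rad/s.
Step 2 — Component impedances:
  R1: Z = R = 4300 Ω
  R2: Z = R = 443 Ω
  L: Z = jωL = j·9362·0.000567 = 0 + j5.308 Ω
Step 3 — Parallel branch: R2 || L = 1/(1/R2 + 1/L) = 0.0636 + j5.307 Ω.
Step 4 — Series with R1: Z_total = R1 + (R2 || L) = 4300 + j5.307 Ω = 4300∠0.1° Ω.
Step 5 — Source phasor: V = 63.1∠30.0° V = 54.65 + j31.55 V.
Step 6 — Current: I = V / Z = 0.01272 + j0.007321 A = 0.01467∠29.9° A.
Step 7 — Complex power: S = V·I* = 0.9259 + j0.001143 VA.
Step 8 — Real power: P = Re(S) = 0.9259 W.
Step 9 — Reactive power: Q = Im(S) = 0.001143 VAR.
Step 10 — Apparent power: |S| = 0.9259 VA.
Step 11 — Power factor: PF = P/|S| = 1 (lagging).

(a) P = 0.9259 W  (b) Q = 0.001143 VAR  (c) S = 0.9259 VA  (d) PF = 1 (lagging)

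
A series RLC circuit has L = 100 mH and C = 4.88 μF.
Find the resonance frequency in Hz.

Step 1 — Resonance condition Im(Z)=0 gives ω₀ = 1/√(LC).
Step 2 — ω₀ = 1/√(0.1·4.88e-06) = 1431 rad/s.
Step 3 — f₀ = ω₀/(2π) = 227.8 Hz.

f₀ = 227.8 Hz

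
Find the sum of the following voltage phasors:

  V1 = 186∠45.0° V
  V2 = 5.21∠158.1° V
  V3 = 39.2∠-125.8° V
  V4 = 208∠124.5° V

Step 1 — Convert each phasor to rectangular form:
  V1 = 186·(cos(45.0°) + j·sin(45.0°)) = 131.5 + j131.5 V
  V2 = 5.21·(cos(158.1°) + j·sin(158.1°)) = -4.834 + j1.943 V
  V3 = 39.2·(cos(-125.8°) + j·sin(-125.8°)) = -22.93 - j31.79 V
  V4 = 208·(cos(124.5°) + j·sin(124.5°)) = -117.8 + j171.4 V
Step 2 — Sum components: V_total = -14.06 + j273.1 V.
Step 3 — Convert to polar: |V_total| = 273.5 V, ∠V_total = 92.9°.

V_total = 273.5∠92.9° V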